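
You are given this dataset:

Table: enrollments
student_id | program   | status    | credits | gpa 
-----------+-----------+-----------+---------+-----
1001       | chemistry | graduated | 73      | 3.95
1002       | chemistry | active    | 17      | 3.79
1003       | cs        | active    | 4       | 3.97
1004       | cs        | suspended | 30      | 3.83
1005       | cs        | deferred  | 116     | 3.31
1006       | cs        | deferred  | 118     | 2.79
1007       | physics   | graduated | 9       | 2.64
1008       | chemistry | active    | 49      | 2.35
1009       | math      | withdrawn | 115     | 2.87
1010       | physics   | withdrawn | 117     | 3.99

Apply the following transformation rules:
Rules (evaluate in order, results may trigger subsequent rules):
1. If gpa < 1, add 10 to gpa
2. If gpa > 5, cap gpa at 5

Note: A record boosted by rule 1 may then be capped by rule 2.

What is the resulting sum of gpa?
33.49

Step 1: Apply rule 1 to records with gpa < 1
  - 0 records get bonus of 10
  - Of these, 0 records then exceed 5 and get capped
Step 2: Apply rule 2 to records with gpa > 5
  - 0 records (original) are capped
Step 3: Calculate final sum = 33.49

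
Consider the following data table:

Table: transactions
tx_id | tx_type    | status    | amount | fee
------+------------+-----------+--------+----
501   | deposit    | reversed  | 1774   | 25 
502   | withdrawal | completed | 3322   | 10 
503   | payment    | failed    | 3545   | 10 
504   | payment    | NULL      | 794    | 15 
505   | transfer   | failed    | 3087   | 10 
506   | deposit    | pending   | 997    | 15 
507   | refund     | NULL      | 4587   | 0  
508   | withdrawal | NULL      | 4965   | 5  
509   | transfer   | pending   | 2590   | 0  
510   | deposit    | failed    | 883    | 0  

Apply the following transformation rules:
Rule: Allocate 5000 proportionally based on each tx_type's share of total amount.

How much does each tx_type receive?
deposit: 688.29, payment: 817.32, refund: 864.04, transfer: 1069.36, withdrawal: 1560.99

Step 1: Calculate total amount = 26544
Step 2: Calculate each tx_type's proportion:
  deposit: 3654/26544 = 13.77% → 688.29
  payment: 4339/26544 = 16.35% → 817.32
  refund: 4587/26544 = 17.28% → 864.04
  transfer: 5677/26544 = 21.39% → 1069.36
  withdrawal: 8287/26544 = 31.22% → 1560.99
Step 3: Verify: sum of allocations ≈ 5000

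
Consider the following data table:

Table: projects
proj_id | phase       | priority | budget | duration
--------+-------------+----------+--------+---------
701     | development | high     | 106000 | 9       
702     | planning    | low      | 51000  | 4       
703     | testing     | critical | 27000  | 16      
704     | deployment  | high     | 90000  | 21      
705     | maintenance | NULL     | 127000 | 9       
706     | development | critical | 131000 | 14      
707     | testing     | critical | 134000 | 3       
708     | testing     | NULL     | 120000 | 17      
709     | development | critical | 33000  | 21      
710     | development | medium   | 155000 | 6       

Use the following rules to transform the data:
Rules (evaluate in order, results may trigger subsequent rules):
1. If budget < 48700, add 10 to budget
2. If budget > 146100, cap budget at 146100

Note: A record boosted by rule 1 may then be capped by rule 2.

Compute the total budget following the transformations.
965120

Step 1: Apply rule 1 to records with budget < 48700
  - 2 records get bonus of 10
  - Of these, 0 records then exceed 146100 and get capped
Step 2: Apply rule 2 to records with budget > 146100
  - 1 records (original) are capped
Step 3: Calculate final sum = 965120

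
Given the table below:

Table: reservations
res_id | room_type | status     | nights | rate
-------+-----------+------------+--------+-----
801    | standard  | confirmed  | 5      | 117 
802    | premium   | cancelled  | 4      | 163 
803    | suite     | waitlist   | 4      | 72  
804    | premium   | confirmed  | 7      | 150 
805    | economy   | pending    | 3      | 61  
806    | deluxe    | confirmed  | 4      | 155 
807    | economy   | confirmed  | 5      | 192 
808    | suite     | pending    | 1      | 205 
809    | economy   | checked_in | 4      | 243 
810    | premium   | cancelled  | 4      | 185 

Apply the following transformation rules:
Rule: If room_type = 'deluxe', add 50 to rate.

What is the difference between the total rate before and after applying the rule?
50

Step 1: Original sum of rate = 1543
Step 2: 1 records have room_type = 'deluxe'
Step 3: Each affected record changes by 50
Step 4: Total change = 1 × 50 = 50
Step 5: New sum = 1543 + 50 = 1593
Step 6: Difference = |1593 - 1543| = 50
        (Sum increased by 50)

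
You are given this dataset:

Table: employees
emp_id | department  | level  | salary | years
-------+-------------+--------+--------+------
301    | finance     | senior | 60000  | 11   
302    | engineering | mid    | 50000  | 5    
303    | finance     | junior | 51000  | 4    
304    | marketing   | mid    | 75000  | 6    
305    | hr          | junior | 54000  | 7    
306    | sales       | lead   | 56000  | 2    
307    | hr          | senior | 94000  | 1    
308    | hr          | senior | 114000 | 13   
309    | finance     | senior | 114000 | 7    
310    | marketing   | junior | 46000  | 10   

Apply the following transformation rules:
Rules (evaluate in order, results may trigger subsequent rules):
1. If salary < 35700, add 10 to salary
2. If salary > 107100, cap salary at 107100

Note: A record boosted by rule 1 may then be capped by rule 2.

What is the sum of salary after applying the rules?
700200

Step 1: Apply rule 1 to records with salary < 35700
  - 0 records get bonus of 10
  - Of these, 0 records then exceed 107100 and get capped
Step 2: Apply rule 2 to records with salary > 107100
  - 2 records (original) are capped
Step 3: Calculate final sum = 700200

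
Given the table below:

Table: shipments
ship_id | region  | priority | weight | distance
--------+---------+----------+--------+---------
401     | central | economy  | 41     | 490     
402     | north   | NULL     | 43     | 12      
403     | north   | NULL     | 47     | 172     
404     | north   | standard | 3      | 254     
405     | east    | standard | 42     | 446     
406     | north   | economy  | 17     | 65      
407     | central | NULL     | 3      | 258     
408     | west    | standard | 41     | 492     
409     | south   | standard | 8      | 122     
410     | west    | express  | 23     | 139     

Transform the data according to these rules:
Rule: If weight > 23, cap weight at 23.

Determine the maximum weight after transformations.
23

Step 1: Original maximum weight = 47
Step 2: Apply cap at 23
Step 3: 5 records had weight > 23 and were capped
Step 4: Maximum after transformation = 23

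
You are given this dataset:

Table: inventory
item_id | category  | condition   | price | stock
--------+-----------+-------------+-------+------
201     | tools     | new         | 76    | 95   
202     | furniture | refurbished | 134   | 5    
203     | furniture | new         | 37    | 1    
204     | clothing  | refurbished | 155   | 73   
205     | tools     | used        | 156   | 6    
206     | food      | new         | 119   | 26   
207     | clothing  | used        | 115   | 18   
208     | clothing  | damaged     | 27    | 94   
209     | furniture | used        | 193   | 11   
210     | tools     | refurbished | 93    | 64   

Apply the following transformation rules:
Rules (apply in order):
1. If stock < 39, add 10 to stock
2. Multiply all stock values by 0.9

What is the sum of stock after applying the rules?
407.7

Step 1: Apply Rule 1 - Add 10 to records with stock < 39
  - 6 records affected: 67 + (6 × 10) = 127
  - Unaffected records: 326
  - Sum after Rule 1: 453
Step 2: Apply Rule 2 - Multiply all by 0.9
  - 453 × 0.9 = 407.7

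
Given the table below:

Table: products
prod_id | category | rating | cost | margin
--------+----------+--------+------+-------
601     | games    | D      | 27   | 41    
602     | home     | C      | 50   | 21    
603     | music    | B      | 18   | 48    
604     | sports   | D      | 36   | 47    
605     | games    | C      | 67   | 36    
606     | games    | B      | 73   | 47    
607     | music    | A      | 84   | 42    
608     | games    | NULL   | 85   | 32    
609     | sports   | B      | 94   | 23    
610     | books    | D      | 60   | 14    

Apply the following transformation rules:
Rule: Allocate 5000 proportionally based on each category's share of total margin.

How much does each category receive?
books: 199.43, games: 2222.22, home: 299.15, music: 1282.05, sports: 997.15

Step 1: Calculate total margin = 351
Step 2: Calculate each category's proportion:
  books: 14/351 = 3.99% → 199.43
  games: 156/351 = 44.44% → 2222.22
  home: 21/351 = 5.98% → 299.15
  music: 90/351 = 25.64% → 1282.05
  sports: 70/351 = 19.94% → 997.15
Step 3: Verify: sum of allocations ≈ 5000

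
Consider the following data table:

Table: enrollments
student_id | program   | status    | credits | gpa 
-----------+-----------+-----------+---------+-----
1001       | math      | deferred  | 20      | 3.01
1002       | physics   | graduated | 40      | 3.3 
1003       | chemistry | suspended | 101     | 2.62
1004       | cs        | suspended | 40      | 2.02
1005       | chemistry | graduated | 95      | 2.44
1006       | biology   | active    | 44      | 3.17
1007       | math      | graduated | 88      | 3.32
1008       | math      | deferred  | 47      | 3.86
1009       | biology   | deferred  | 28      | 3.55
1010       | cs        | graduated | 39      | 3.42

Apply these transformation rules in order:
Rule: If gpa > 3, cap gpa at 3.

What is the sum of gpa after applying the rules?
28.08

Step 1: 7 records have gpa > 3
Step 2: These records originally summed to 23.63
Step 3: After capping: 7 × 3 = 21
Step 4: Unaffected records sum: 7.08
Step 5: Final sum = 21 + 7.08 = 28.08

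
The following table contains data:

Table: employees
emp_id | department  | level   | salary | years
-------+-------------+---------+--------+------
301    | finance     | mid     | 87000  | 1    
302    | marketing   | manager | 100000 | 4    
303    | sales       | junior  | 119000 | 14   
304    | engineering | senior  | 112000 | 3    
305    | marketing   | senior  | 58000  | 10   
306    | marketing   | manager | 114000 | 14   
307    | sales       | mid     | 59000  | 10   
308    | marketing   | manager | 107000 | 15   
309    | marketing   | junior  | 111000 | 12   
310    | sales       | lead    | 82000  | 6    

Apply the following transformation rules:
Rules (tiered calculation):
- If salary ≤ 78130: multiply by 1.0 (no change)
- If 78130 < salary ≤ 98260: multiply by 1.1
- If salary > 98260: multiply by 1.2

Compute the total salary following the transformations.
1098500.0

Step 1: Tier 1 (salary ≤ 78130): 2 records, sum = 117000 × 1.0 = 117000.0
Step 2: Tier 2 (78130 < salary ≤ 98260): 2 records, sum = 169000 × 1.1 = 185900.0
Step 3: Tier 3 (salary > 98260): 6 records, sum = 663000 × 1.2 = 795600.0
Step 4: Final sum = 117000.0 + 185900.0 + 795600.0 = 1098500.0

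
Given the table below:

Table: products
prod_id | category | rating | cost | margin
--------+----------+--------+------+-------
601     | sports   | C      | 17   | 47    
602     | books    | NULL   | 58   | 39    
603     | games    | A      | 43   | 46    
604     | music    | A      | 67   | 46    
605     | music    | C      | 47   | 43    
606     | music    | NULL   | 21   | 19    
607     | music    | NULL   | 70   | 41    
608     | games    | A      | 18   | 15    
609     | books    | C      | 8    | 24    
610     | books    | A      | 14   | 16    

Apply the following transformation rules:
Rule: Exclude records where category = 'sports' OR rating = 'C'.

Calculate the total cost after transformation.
291

Step 1: Find records where category = 'sports' OR rating = 'C'
Step 2: 3 records match, summing to 72
Step 3: Original sum: 363
Step 4: Remaining sum = 363 - 72 = 291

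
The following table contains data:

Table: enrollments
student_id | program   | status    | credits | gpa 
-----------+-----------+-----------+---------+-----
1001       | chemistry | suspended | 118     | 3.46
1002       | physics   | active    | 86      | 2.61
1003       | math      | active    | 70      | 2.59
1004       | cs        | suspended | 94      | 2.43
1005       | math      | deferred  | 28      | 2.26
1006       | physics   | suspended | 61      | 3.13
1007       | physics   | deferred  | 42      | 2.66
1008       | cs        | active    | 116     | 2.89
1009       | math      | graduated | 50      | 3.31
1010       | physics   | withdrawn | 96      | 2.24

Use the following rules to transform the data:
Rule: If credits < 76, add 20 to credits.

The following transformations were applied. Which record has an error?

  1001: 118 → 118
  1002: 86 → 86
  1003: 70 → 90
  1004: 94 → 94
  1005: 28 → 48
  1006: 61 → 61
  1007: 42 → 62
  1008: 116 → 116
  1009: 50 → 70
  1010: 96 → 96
Record 1006 has an error. The correct transformed value should be 81, not 61.

Step 1: Check each record against the rule
Step 2: Record 1006 has credits = 61
Step 3: Since 61 < 76, the bonus should have been applied
Step 4: Correct value = 81, but claimed value = 61
Conclusion: Record 1006 has the error.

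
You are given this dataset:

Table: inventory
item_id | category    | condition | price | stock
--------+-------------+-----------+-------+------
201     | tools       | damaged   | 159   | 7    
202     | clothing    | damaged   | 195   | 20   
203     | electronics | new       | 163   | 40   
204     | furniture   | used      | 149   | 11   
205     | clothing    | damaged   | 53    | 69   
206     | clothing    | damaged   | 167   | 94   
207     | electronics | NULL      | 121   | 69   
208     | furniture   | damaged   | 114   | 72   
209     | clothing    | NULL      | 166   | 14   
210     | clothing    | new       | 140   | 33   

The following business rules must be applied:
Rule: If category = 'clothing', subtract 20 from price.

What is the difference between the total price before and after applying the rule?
100

Step 1: Original sum of price = 1427
Step 2: 5 records have category = 'clothing'
Step 3: Each affected record changes by -20
Step 4: Total change = 5 × -20 = -100
Step 5: New sum = 1427 + -100 = 1327
Step 6: Difference = |1327 - 1427| = 100
        (Sum decreased by 100)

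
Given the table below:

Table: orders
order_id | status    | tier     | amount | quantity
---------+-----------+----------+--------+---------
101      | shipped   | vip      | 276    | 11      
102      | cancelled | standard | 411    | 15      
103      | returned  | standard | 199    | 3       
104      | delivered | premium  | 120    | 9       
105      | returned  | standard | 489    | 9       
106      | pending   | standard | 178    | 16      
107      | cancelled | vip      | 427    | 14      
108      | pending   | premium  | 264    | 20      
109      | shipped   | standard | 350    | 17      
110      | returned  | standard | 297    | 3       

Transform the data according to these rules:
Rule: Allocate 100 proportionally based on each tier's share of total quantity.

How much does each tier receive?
premium: 24.79, standard: 53.85, vip: 21.37

Step 1: Calculate total quantity = 117
Step 2: Calculate each tier's proportion:
  premium: 29/117 = 24.79% → 24.79
  standard: 63/117 = 53.85% → 53.85
  vip: 25/117 = 21.37% → 21.37
Step 3: Verify: sum of allocations ≈ 100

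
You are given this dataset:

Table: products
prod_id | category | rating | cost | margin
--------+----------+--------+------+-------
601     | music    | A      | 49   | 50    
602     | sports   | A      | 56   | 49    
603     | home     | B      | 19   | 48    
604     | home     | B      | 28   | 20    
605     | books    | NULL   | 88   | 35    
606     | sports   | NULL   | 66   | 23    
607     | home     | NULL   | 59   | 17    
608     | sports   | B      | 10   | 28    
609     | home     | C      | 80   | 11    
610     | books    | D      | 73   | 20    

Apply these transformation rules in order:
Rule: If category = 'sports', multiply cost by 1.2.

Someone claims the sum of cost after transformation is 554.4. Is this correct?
Yes, the result is correct.

Step 1: Calculate the correct sum after transformation
Step 2: Apply multiplier 1.2 to records where category = 'sports'
Step 3: Correct result = 554.4
Step 4: Claimed result = 554.4
Step 5: 554.4 = 554.4 ✓
Conclusion: The claimed result is correct.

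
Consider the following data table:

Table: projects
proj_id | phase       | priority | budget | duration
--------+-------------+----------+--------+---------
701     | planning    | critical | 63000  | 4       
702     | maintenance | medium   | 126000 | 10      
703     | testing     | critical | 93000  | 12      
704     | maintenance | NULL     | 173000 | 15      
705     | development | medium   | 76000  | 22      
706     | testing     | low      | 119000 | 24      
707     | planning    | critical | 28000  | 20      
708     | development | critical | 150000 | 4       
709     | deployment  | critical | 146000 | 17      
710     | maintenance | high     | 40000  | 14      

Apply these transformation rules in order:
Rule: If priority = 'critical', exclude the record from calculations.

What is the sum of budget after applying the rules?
534000

Step 1: Identify records where priority = 'critical'
Step 2: The excluded records sum to 480000
Step 3: Original total budget = 1014000
Step 4: Remaining total = 1014000 - 480000 = 534000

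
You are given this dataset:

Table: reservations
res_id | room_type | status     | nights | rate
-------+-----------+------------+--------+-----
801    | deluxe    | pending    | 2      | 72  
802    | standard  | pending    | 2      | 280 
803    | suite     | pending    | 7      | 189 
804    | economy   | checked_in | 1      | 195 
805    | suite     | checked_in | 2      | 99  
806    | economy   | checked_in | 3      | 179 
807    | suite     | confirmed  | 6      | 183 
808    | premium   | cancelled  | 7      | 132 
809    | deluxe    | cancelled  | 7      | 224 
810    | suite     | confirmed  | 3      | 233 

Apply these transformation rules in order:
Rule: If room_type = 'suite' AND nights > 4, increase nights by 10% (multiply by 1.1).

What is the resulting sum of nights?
41.3

Step 1: Find records where room_type = 'suite' AND nights > 4
Step 2: 2 records match, summing to 13
Step 3: After multiplier: 13 × 1.1 = 14.3
Step 4: Unaffected records sum: 27
Step 5: Final sum = 14.3 + 27 = 41.3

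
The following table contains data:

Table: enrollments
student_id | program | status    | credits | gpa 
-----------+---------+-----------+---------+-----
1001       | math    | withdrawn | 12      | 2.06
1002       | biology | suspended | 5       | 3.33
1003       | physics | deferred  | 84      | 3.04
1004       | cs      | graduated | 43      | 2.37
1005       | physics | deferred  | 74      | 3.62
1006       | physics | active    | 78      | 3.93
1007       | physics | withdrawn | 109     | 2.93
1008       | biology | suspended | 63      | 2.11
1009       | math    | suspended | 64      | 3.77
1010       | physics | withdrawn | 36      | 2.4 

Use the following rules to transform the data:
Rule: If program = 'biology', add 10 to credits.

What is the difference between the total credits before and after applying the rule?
20

Step 1: Original sum of credits = 568
Step 2: 2 records have program = 'biology'
Step 3: Each affected record changes by 10
Step 4: Total change = 2 × 10 = 20
Step 5: New sum = 568 + 20 = 588
Step 6: Difference = |588 - 568| = 20
        (Sum increased by 20)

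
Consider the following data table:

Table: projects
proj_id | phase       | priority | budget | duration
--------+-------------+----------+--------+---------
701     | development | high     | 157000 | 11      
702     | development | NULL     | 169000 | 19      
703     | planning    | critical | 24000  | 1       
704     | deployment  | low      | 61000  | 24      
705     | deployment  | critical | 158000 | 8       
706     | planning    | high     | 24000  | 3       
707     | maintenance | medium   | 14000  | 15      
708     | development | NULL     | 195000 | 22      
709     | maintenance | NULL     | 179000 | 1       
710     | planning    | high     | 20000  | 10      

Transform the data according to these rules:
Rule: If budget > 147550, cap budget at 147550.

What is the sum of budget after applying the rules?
880750

Step 1: 5 records have budget > 147550
Step 2: These records originally summed to 858000
Step 3: After capping: 5 × 147550 = 737750
Step 4: Unaffected records sum: 143000
Step 5: Final sum = 737750 + 143000 = 880750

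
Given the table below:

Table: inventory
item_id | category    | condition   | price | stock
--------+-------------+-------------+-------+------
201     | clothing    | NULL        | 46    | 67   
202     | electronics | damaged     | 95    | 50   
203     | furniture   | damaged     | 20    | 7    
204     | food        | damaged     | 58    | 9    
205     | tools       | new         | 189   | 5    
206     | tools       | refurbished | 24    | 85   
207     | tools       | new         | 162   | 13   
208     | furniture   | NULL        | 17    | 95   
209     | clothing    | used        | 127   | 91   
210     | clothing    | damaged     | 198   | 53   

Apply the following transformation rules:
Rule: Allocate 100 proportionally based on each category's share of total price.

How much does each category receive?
clothing: 39.64, electronics: 10.15, food: 6.2, furniture: 3.95, tools: 40.06

Step 1: Calculate total price = 936
Step 2: Calculate each category's proportion:
  clothing: 371/936 = 39.64% → 39.64
  electronics: 95/936 = 10.15% → 10.15
  food: 58/936 = 6.20% → 6.2
  furniture: 37/936 = 3.95% → 3.95
  tools: 375/936 = 40.06% → 40.06
Step 3: Verify: sum of allocations ≈ 100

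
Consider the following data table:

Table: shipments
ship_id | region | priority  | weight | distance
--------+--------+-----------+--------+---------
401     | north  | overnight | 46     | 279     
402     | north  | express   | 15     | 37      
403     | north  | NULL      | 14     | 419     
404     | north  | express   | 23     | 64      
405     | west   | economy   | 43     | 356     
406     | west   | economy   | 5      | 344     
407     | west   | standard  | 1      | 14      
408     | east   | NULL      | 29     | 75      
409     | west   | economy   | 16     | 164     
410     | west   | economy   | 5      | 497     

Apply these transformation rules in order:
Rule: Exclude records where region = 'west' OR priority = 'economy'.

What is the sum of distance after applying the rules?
874

Step 1: Find records where region = 'west' OR priority = 'economy'
Step 2: 5 records match, summing to 1375
Step 3: Original sum: 2249
Step 4: Remaining sum = 2249 - 1375 = 874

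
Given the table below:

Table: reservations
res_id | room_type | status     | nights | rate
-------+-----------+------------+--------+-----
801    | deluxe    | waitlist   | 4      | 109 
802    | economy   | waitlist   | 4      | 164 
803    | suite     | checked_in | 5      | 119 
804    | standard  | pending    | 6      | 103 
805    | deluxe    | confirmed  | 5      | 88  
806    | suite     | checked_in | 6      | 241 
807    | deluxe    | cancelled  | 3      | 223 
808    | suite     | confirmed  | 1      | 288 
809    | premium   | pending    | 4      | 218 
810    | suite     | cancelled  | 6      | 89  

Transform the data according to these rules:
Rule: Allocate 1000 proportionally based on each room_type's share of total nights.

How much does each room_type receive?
deluxe: 272.73, economy: 90.91, premium: 90.91, standard: 136.36, suite: 409.09

Step 1: Calculate total nights = 44
Step 2: Calculate each room_type's proportion:
  deluxe: 12/44 = 27.27% → 272.73
  economy: 4/44 = 9.09% → 90.91
  premium: 4/44 = 9.09% → 90.91
  standard: 6/44 = 13.64% → 136.36
  suite: 18/44 = 40.91% → 409.09
Step 3: Verify: sum of allocations ≈ 1000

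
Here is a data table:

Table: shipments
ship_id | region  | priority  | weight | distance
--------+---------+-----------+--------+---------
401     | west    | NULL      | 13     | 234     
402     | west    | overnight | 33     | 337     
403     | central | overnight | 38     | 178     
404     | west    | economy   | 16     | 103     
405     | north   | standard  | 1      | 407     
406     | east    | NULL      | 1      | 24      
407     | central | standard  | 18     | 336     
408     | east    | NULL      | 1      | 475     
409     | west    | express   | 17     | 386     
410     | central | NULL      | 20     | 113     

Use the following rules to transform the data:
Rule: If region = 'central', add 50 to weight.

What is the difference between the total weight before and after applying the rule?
150

Step 1: Original sum of weight = 158
Step 2: 3 records have region = 'central'
Step 3: Each affected record changes by 50
Step 4: Total change = 3 × 50 = 150
Step 5: New sum = 158 + 150 = 308
Step 6: Difference = |308 - 158| = 150
        (Sum increased by 150)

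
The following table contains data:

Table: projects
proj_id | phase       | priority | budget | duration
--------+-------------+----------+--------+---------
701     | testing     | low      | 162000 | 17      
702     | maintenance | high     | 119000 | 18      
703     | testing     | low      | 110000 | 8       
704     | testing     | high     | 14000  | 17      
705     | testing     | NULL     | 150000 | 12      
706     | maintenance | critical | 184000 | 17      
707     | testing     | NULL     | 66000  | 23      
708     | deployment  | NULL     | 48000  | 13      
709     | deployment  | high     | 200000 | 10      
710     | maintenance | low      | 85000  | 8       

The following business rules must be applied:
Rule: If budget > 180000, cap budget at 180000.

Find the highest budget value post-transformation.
180000

Step 1: Original maximum budget = 200000
Step 2: Apply cap at 180000
Step 3: 2 records had budget > 180000 and were capped
Step 4: Maximum after transformation = 180000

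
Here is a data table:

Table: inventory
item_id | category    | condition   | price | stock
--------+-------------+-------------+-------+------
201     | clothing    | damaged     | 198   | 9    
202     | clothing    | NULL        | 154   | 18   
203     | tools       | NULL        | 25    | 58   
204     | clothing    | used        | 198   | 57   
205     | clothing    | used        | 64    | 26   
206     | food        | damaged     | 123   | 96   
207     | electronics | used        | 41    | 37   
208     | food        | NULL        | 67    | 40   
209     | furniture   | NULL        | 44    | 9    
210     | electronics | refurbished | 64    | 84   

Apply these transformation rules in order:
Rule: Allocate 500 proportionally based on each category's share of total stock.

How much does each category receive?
clothing: 126.73, electronics: 139.4, food: 156.68, furniture: 10.37, tools: 66.82

Step 1: Calculate total stock = 434
Step 2: Calculate each category's proportion:
  clothing: 110/434 = 25.35% → 126.73
  electronics: 121/434 = 27.88% → 139.4
  food: 136/434 = 31.34% → 156.68
  furniture: 9/434 = 2.07% → 10.37
  tools: 58/434 = 13.36% → 66.82
Step 3: Verify: sum of allocations ≈ 500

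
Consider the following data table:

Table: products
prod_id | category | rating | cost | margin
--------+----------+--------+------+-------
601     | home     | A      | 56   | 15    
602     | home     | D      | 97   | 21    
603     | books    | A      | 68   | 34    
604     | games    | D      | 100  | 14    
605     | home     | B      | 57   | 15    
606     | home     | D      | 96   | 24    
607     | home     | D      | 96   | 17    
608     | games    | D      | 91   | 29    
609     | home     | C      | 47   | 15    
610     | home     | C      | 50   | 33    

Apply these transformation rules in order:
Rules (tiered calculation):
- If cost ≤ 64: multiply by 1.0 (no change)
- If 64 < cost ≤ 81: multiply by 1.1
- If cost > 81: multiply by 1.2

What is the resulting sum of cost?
860.8

Step 1: Tier 1 (cost ≤ 64): 4 records, sum = 210 × 1.0 = 210.0
Step 2: Tier 2 (64 < cost ≤ 81): 1 records, sum = 68 × 1.1 = 74.8
Step 3: Tier 3 (cost > 81): 5 records, sum = 480 × 1.2 = 576.0
Step 4: Final sum = 210.0 + 74.8 + 576.0 = 860.8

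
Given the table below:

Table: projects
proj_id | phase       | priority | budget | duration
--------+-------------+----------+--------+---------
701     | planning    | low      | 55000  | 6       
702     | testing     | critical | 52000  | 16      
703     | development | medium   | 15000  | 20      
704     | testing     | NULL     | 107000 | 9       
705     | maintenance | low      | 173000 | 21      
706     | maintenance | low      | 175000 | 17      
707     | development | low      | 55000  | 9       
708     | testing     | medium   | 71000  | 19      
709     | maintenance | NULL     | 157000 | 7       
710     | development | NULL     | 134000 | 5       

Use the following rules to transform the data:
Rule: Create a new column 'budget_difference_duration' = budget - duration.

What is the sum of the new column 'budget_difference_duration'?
993871

Step 1: For each record, compute budget - duration
Example calculations:
  55000 - 6 = 54994
  52000 - 16 = 51984
  15000 - 20 = 14980
  ...
Step 2: Sum all derived values
Step 3: Total = 993871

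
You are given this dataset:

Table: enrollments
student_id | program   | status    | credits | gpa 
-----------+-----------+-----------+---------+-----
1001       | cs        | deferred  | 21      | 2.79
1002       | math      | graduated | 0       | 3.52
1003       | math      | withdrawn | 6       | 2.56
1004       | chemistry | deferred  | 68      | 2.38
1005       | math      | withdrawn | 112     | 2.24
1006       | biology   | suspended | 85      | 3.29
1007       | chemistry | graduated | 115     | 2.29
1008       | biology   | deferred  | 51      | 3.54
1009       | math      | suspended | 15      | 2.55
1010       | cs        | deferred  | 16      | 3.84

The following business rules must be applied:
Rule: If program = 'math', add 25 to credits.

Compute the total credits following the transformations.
589

Step 1: Count records where program = 'math': 4
Step 2: Total bonus added: 4 × 25 = 100
Step 3: Original sum of credits: 489
Step 4: Final sum = 489 + 100 = 589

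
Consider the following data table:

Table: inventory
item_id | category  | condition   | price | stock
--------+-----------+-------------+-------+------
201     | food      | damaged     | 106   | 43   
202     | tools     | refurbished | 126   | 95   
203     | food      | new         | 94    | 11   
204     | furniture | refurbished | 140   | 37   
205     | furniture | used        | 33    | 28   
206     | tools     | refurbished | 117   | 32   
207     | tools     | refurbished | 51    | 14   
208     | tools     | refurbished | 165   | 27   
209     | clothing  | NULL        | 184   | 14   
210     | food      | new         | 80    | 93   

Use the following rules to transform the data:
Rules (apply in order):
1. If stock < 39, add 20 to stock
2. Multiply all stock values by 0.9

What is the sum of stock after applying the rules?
480.6

Step 1: Apply Rule 1 - Add 20 to records with stock < 39
  - 7 records affected: 163 + (7 × 20) = 303
  - Unaffected records: 231
  - Sum after Rule 1: 534
Step 2: Apply Rule 2 - Multiply all by 0.9
  - 534 × 0.9 = 480.6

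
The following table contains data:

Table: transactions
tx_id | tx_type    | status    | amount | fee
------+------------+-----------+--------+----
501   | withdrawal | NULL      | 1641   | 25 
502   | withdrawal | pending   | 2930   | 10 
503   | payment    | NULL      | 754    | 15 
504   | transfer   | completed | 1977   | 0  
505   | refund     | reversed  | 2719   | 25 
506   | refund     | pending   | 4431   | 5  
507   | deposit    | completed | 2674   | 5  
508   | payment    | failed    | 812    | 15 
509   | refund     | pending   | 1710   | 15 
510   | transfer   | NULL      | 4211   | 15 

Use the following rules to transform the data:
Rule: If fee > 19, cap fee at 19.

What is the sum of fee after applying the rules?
118

Step 1: 2 records have fee > 19
Step 2: These records originally summed to 50
Step 3: After capping: 2 × 19 = 38
Step 4: Unaffected records sum: 80
Step 5: Final sum = 38 + 80 = 118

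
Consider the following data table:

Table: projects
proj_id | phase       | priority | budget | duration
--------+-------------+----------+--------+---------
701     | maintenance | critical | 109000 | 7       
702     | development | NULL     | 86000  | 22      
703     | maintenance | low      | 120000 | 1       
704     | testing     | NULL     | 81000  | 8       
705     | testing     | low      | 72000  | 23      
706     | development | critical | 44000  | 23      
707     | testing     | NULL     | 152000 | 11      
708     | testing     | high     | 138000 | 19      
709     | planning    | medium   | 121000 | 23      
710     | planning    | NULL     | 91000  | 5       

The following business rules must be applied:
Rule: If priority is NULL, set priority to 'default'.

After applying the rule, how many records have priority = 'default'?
4

Step 1: Count records where priority IS NULL
Step 2: Found 4 records with NULL priority
Step 3: These records will have priority set to 'default'
Step 4: Records already having priority = 'default': 0
Step 5: Answer: 4 + 0 = 4 records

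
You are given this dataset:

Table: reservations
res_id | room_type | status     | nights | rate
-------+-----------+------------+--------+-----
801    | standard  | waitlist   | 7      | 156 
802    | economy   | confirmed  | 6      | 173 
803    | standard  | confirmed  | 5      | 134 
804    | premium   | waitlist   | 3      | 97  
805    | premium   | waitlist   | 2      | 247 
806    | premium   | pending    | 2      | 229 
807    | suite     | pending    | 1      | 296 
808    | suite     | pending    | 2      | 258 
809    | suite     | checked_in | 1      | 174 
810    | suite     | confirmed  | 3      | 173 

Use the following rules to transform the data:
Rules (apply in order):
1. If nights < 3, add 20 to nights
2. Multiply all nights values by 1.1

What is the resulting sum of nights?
145.2

Step 1: Apply Rule 1 - Add 20 to records with nights < 3
  - 5 records affected: 8 + (5 × 20) = 108
  - Unaffected records: 24
  - Sum after Rule 1: 132
Step 2: Apply Rule 2 - Multiply all by 1.1
  - 132 × 1.1 = 145.2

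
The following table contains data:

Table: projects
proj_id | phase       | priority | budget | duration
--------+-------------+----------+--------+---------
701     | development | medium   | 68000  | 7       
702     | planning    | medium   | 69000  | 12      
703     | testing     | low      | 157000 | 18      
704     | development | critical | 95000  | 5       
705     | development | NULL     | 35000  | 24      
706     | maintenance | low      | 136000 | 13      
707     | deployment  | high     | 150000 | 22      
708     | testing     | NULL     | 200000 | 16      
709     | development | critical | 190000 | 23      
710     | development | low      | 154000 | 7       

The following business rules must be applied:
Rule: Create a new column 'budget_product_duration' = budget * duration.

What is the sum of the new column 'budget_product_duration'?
19161000

Step 1: For each record, compute budget * duration
Example calculations:
  68000 * 7 = 476000
  69000 * 12 = 828000
  157000 * 18 = 2826000
  ...
Step 2: Sum all derived values
Step 3: Total = 19161000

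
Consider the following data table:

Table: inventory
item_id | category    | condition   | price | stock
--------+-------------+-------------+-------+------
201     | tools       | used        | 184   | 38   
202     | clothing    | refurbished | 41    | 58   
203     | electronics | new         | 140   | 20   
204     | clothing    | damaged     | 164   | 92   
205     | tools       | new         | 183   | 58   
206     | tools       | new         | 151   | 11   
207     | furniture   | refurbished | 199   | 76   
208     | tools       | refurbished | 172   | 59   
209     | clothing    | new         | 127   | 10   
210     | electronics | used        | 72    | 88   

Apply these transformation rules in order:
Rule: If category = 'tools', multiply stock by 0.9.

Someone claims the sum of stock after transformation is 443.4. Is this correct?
No, the correct result is 493.4.

Step 1: Calculate the correct sum after transformation
Step 2: Apply multiplier 0.9 to records where category = 'tools'
Step 3: Correct result = 493.4
Step 4: Claimed result = 443.4
Step 5: 493.4 ≠ 443.4
Conclusion: The claimed result is incorrect. The correct answer is 493.4.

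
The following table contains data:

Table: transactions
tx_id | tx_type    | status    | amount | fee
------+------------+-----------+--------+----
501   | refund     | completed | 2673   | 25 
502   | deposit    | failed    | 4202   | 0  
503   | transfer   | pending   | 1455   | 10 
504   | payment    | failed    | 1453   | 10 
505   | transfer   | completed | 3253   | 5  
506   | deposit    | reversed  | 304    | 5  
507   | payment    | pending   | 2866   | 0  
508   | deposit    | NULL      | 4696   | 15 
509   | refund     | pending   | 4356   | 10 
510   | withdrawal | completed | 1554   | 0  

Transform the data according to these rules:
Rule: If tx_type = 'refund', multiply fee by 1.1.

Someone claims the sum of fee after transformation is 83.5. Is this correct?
Yes, the result is correct.

Step 1: Calculate the correct sum after transformation
Step 2: Apply multiplier 1.1 to records where tx_type = 'refund'
Step 3: Correct result = 83.5
Step 4: Claimed result = 83.5
Step 5: 83.5 = 83.5 ✓
Conclusion: The claimed result is correct.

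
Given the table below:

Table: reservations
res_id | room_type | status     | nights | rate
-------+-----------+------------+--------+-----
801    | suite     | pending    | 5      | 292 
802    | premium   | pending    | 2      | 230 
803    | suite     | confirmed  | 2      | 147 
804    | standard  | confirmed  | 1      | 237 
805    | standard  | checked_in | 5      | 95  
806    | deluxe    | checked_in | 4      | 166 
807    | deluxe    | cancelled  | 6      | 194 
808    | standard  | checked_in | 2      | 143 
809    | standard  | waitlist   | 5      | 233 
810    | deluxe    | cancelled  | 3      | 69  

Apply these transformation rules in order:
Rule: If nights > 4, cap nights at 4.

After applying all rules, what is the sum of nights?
30

Step 1: 4 records have nights > 4
Step 2: These records originally summed to 21
Step 3: After capping: 4 × 4 = 16
Step 4: Unaffected records sum: 14
Step 5: Final sum = 16 + 14 = 30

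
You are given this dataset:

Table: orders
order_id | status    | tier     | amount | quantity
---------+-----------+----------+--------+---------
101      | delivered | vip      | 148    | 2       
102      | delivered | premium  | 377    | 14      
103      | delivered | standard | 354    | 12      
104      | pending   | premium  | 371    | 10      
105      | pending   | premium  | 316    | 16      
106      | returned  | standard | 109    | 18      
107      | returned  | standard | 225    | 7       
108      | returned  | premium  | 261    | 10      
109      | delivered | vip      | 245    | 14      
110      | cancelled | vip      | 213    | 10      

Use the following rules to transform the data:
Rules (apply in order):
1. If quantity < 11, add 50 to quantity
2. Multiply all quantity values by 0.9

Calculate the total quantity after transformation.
326.7

Step 1: Apply Rule 1 - Add 50 to records with quantity < 11
  - 5 records affected: 39 + (5 × 50) = 289
  - Unaffected records: 74
  - Sum after Rule 1: 363
Step 2: Apply Rule 2 - Multiply all by 0.9
  - 363 × 0.9 = 326.7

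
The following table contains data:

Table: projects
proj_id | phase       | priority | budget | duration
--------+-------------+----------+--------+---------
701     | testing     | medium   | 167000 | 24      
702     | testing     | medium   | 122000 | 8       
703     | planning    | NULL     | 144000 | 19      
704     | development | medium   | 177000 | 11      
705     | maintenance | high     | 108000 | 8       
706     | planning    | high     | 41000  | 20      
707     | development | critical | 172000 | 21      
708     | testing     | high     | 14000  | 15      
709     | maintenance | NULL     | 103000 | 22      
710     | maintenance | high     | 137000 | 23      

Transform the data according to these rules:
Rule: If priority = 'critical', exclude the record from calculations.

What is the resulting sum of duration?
150

Step 1: Identify records where priority = 'critical'
Step 2: The excluded records sum to 21
Step 3: Original total duration = 171
Step 4: Remaining total = 171 - 21 = 150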